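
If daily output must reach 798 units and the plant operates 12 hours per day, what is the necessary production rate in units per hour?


Formula: Production Rate = Daily Demand / Available Hours
Rate = 798 units/day / 12 hours/day
Rate = 66.5 units/hour

66.5 units/hour


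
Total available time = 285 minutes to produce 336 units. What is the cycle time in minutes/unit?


Formula: CT = Available Time / Number of Units
CT = 285 min / 336 units
CT = 0.85 min/unit

0.85 min/unit


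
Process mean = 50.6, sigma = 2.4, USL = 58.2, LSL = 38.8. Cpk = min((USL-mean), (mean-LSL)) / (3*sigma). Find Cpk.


Cpu = (58.2 - 50.6) / (3 * 2.4) = 1.06
Cpl = (50.6 - 38.8) / (3 * 2.4) = 1.64
Cpk = min(1.06, 1.64) = 1.06

1.06


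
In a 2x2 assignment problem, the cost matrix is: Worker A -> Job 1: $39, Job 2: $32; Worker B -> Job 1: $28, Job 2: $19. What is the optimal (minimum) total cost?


Option 1: A->1 + B->2 = $39 + $19 = $58
Option 2: A->2 + B->1 = $32 + $28 = $60
Min cost = min($58, $60) = $58

$58


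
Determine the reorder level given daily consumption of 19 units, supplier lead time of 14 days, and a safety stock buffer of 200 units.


Formula: ROP = (Daily Demand * Lead Time) + Safety Stock
Demand during lead time = 19 * 14 = 266 units
ROP = 266 + 200 = 466 units

466 units


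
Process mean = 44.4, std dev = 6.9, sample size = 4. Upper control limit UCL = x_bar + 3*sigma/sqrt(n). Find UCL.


UCL = 44.4 + 3 * 6.9 / sqrt(4)

54.75


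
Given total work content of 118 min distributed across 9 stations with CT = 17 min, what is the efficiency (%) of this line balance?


Formula: Efficiency = Sum of Task Times / (N_stations * CT) * 100
Total station capacity = 9 stations * 17 min = 153 min
Efficiency = 118 / 153 * 100 = 77.1%

77.1%


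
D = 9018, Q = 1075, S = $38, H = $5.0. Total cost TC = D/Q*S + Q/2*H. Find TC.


TC = 9018/1075 * 38 + 1075/2 * 5.0

$3006.28


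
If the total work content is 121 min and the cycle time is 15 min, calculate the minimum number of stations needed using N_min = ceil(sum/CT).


Formula: N_min = ceil(Sum of Task Times / Cycle Time)
N_min = ceil(121 min / 15 min) = ceil(8.0667)
N_min = 9 stations

9


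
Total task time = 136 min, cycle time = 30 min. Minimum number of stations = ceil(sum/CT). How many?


Formula: N_min = ceil(Sum of Task Times / Cycle Time)
N_min = ceil(136 min / 30 min) = ceil(4.5333)
N_min = 5 stations

5


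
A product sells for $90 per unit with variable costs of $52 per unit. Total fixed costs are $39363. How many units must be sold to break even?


Formula: BEQ = Fixed Costs / (Price - Variable Cost)
Contribution margin = $90 - $52 = $38/unit
BEQ = ceil($39363 / $38/unit) = ceil(1035.87) = 1036 units

1036 units


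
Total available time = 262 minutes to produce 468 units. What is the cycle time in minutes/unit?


Formula: CT = Available Time / Number of Units
CT = 262 min / 468 units
CT = 0.56 min/unit

0.56 min/unit


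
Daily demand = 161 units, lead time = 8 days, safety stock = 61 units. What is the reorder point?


Formula: ROP = (Daily Demand * Lead Time) + Safety Stock
Demand during lead time = 161 * 8 = 1288 units
ROP = 1288 + 61 = 1349 units

1349 units


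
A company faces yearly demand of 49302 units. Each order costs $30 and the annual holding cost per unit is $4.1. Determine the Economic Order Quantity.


Formula: EOQ = sqrt(2 * D * S / H)
Numerator: 2 * 49302 * 30 = 2958120
2DS/H = 2958120 / 4.1 = 721492.7
EOQ = sqrt(721492.7) = 849.4 units

849.4 units


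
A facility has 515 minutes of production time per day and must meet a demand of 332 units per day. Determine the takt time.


Formula: Takt Time = Available Production Time / Customer Demand
Takt = 515 min/day / 332 units/day
Takt = 1.55 min/unit

1.55 min/unit


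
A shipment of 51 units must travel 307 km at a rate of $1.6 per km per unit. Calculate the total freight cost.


TC = dist * cost * units = 307 * 1.6 * 51 = $25051.20

$25051.20


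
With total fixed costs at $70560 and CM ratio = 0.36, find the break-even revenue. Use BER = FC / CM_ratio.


Formula: BER = Fixed Costs / Contribution Margin Ratio
BER = $70560 / 0.36
BER = $196000.00 (to the nearest cent)

$196000.00


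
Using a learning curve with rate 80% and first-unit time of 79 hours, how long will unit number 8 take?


Formula: T_n = T_1 * (learning_rate)^(log2(n)) where learning_rate = rate/100
Doublings = log2(8) = 3
T_n = 79 * 0.8^3
T_n = 79 * 0.512 = 40.4 hours

40.4 hours


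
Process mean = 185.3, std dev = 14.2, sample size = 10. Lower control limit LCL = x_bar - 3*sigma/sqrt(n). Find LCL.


LCL = 185.3 - 3 * 14.2 / sqrt(10)

171.83


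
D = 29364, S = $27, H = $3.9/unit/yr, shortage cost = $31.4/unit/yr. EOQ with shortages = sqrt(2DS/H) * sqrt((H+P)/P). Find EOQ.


Formula: EOQ* = sqrt(2DS/H) * sqrt((H+P)/P)
Base EOQ = sqrt(2*29364*27/3.9) = 637.64 units
Correction = sqrt((3.9+31.4)/31.4) = 1.06028
EOQ* = 637.64 * 1.06028 = 676.1 units

676.1 units


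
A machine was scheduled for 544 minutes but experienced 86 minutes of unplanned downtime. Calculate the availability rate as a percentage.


Formula: Availability = (Planned Time - Downtime) / Planned Time * 100
Uptime = 544 - 86 = 458 min
Availability = 458 / 544 * 100 = 84.2%

84.2%


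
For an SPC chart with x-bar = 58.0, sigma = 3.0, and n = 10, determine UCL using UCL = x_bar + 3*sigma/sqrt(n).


UCL = 58.0 + 3 * 3.0 / sqrt(10)

60.85


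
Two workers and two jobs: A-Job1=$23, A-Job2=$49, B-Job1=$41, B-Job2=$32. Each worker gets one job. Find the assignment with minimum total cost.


Option 1: A->1 + B->2 = $23 + $32 = $55
Option 2: A->2 + B->1 = $49 + $41 = $90
Min cost = min($55, $90) = $55

$55


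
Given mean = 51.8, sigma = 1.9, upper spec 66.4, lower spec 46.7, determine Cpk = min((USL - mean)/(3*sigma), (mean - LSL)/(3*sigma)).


Cpu = (66.4 - 51.8) / (3 * 1.9) = 2.56
Cpl = (51.8 - 46.7) / (3 * 1.9) = 0.89
Cpk = min(2.56, 0.89) = 0.89

0.89


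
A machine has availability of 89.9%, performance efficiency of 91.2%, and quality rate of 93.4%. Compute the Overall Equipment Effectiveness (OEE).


Formula: OEE = Availability * Performance * Quality / 10000
A * P = 89.9% * 91.2% / 100 = 81.99%
OEE = 81.99% * 93.4% / 100 = 76.6%

76.6%


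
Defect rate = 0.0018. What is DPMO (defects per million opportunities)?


DPMO = defect_rate * 1000000 = 0.0018 * 1000000

1800


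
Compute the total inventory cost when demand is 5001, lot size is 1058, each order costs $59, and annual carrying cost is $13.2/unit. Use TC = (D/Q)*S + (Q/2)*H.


TC = 5001/1058 * 59 + 1058/2 * 13.2

$7261.68


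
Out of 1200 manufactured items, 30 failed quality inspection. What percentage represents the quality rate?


Formula: Quality Rate = Good Pieces / Total Pieces * 100
Good pieces = 1200 - 30 = 1170
QR = 1170 / 1200 * 100 = 97.5%

97.5%


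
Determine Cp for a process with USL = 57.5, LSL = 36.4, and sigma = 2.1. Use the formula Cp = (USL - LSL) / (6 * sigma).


Cp = (57.5 - 36.4) / (6 * 2.1)

1.67


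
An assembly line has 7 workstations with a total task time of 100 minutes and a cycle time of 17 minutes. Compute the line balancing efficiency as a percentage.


Formula: Efficiency = Sum of Task Times / (N_stations * CT) * 100
Total station capacity = 7 stations * 17 min = 119 min
Efficiency = 100 / 119 * 100 = 84.0%

84.0%


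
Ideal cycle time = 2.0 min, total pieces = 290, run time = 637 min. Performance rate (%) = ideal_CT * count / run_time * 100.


Formula: Performance = (Ideal CT * Total Count) / Run Time * 100
Ideal output time = 2.0 * 290 = 580.0 min
Performance = 580.0 / 637 * 100 = 91.1%

91.1%


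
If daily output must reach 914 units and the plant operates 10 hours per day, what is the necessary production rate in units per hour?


Formula: Production Rate = Daily Demand / Available Hours
Rate = 914 units/day / 10 hours/day
Rate = 91.4 units/hour

91.4 units/hour


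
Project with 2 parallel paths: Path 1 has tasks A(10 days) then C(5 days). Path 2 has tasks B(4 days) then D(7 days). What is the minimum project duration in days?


Path 1 = 10 + 5 = 15 days
Path 2 = 4 + 7 = 11 days
Duration = max(15, 11) = 15 days

15 days


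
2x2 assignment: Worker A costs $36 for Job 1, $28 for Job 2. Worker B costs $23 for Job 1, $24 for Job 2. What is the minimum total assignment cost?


Option 1: A->1 + B->2 = $36 + $24 = $60
Option 2: A->2 + B->1 = $28 + $23 = $51
Min cost = min($60, $51) = $51

$51


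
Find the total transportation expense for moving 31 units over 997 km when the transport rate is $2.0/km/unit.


TC = dist * cost * units = 997 * 2.0 * 31 = $61814.00

$61814.00


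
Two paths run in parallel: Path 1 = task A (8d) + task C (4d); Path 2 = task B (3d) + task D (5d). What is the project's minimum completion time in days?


Path 1 = 8 + 4 = 12 days
Path 2 = 3 + 5 = 8 days
Duration = max(12, 8) = 12 days

12 days


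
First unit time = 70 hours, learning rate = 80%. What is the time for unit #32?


Formula: T_n = T_1 * (learning_rate)^(log2(n)) where learning_rate = rate/100
Doublings = log2(32) = 5
T_n = 70 * 0.8^5
T_n = 70 * 0.3277 = 22.9 hours

22.9 hours


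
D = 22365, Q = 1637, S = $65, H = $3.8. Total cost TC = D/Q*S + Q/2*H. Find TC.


TC = 22365/1637 * 65 + 1637/2 * 3.8

$3998.34


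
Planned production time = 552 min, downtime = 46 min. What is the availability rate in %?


Formula: Availability = (Planned Time - Downtime) / Planned Time * 100
Uptime = 552 - 46 = 506 min
Availability = 506 / 552 * 100 = 91.7%

91.7%


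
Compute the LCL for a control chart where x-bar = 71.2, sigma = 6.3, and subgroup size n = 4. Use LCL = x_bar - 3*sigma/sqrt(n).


LCL = 71.2 - 3 * 6.3 / sqrt(4)

61.75


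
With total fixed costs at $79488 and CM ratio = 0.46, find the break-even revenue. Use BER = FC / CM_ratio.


Formula: BER = Fixed Costs / Contribution Margin Ratio
BER = $79488 / 0.46
BER = $172800.00 (to the nearest cent)

$172800.00


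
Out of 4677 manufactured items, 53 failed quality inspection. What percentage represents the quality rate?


Formula: Quality Rate = Good Pieces / Total Pieces * 100
Good pieces = 4677 - 53 = 4624
QR = 4624 / 4677 * 100 = 98.9%

98.9%


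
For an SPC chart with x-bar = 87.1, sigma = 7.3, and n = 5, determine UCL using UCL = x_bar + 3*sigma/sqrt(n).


UCL = 87.1 + 3 * 7.3 / sqrt(5)

96.89


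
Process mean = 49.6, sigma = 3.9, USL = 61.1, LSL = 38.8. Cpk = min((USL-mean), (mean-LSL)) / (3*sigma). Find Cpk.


Cpu = (61.1 - 49.6) / (3 * 3.9) = 0.98
Cpl = (49.6 - 38.8) / (3 * 3.9) = 0.92
Cpk = min(0.98, 0.92) = 0.92

0.92


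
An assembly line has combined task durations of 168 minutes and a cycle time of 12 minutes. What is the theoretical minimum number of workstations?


Formula: N_min = ceil(Sum of Task Times / Cycle Time)
N_min = ceil(168 min / 12 min) = ceil(14.0)
N_min = 14 stations

14


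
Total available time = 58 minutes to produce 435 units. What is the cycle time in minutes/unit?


Formula: CT = Available Time / Number of Units
CT = 58 min / 435 units
CT = 0.13 min/unit

0.13 min/unit


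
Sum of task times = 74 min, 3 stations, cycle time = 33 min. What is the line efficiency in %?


Formula: Efficiency = Sum of Task Times / (N_stations * CT) * 100
Total station capacity = 3 stations * 33 min = 99 min
Efficiency = 74 / 99 * 100 = 74.7%

74.7%


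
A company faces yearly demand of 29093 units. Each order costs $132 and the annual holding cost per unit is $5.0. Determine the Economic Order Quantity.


Formula: EOQ = sqrt(2 * D * S / H)
Numerator: 2 * 29093 * 132 = 7680552
2DS/H = 7680552 / 5.0 = 1536110.4
EOQ = sqrt(1536110.4) = 1239.4 units

1239.4 units


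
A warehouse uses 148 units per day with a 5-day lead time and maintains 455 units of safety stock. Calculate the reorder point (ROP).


Formula: ROP = (Daily Demand * Lead Time) + Safety Stock
Demand during lead time = 148 * 5 = 740 units
ROP = 740 + 455 = 1195 units

1195 units


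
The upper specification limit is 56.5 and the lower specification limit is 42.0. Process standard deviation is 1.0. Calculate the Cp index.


Cp = (56.5 - 42.0) / (6 * 1.0)

2.42


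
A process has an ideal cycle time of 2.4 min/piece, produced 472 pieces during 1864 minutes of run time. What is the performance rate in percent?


Formula: Performance = (Ideal CT * Total Count) / Run Time * 100
Ideal output time = 2.4 * 472 = 1132.8 min
Performance = 1132.8 / 1864 * 100 = 60.8%

60.8%


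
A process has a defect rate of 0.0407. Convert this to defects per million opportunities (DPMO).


DPMO = defect_rate * 1000000 = 0.0407 * 1000000

40700


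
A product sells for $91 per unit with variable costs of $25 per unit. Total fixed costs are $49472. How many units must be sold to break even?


Formula: BEQ = Fixed Costs / (Price - Variable Cost)
Contribution margin = $91 - $25 = $66/unit
BEQ = ceil($49472 / $66/unit) = ceil(749.58) = 750 units

750 units


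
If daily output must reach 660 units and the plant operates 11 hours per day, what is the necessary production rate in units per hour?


Formula: Production Rate = Daily Demand / Available Hours
Rate = 660 units/day / 11 hours/day
Rate = 60.0 units/hour

60.0 units/hour


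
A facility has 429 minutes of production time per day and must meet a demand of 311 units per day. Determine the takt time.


Formula: Takt Time = Available Production Time / Customer Demand
Takt = 429 min/day / 311 units/day
Takt = 1.38 min/unit

1.38 min/unit


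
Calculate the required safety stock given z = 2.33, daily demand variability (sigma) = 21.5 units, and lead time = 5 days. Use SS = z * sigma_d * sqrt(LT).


Formula: SS = z * sigma_d * sqrt(LT)
sqrt(LT) = sqrt(5) = 2.2361
SS = 2.33 * 21.5 * 2.2361
SS = 112.0 units

112.0 units


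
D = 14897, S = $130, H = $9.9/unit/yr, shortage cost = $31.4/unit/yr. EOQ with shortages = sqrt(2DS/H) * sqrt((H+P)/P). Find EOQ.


Formula: EOQ* = sqrt(2DS/H) * sqrt((H+P)/P)
Base EOQ = sqrt(2*14897*130/9.9) = 625.49 units
Correction = sqrt((9.9+31.4)/31.4) = 1.14686
EOQ* = 625.49 * 1.14686 = 717.3 units

717.3 units


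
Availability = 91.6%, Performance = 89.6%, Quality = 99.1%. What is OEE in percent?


Formula: OEE = Availability * Performance * Quality / 10000
A * P = 91.6% * 89.6% / 100 = 82.07%
OEE = 82.07% * 99.1% / 100 = 81.3%

81.3%


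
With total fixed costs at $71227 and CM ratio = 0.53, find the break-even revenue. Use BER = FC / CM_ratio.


Formula: BER = Fixed Costs / Contribution Margin Ratio
BER = $71227 / 0.53
BER = $134390.57 (to the nearest cent)

$134390.57


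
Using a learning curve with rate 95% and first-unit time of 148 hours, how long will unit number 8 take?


Formula: T_n = T_1 * (learning_rate)^(log2(n)) where learning_rate = rate/100
Doublings = log2(8) = 3
T_n = 148 * 0.95^3
T_n = 148 * 0.8574 = 126.9 hours

126.9 hours


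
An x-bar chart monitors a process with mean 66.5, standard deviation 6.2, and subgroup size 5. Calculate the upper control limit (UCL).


UCL = 66.5 + 3 * 6.2 / sqrt(5)

74.82


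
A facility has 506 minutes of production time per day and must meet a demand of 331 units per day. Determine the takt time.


Formula: Takt Time = Available Production Time / Customer Demand
Takt = 506 min/day / 331 units/day
Takt = 1.53 min/unit

1.53 min/unit


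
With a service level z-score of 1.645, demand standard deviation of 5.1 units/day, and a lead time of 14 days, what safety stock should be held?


Formula: SS = z * sigma_d * sqrt(LT)
sqrt(LT) = sqrt(14) = 3.7417
SS = 1.645 * 5.1 * 3.7417
SS = 31.4 units

31.4 units


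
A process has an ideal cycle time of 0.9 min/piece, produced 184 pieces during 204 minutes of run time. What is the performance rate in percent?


Formula: Performance = (Ideal CT * Total Count) / Run Time * 100
Ideal output time = 0.9 * 184 = 165.6 min
Performance = 165.6 / 204 * 100 = 81.2%

81.2%


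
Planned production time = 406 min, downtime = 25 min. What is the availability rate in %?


Formula: Availability = (Planned Time - Downtime) / Planned Time * 100
Uptime = 406 - 25 = 381 min
Availability = 381 / 406 * 100 = 93.8%

93.8%


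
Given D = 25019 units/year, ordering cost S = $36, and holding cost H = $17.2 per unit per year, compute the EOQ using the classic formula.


Formula: EOQ = sqrt(2 * D * S / H)
Numerator: 2 * 25019 * 36 = 1801368
2DS/H = 1801368 / 17.2 = 104730.7
EOQ = sqrt(104730.7) = 323.6 units

323.6 units


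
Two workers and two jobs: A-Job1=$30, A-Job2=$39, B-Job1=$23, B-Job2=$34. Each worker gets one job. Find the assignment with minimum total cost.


Option 1: A->1 + B->2 = $30 + $34 = $64
Option 2: A->2 + B->1 = $39 + $23 = $62
Min cost = min($64, $62) = $62

$62


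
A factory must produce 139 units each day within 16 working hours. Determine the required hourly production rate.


Formula: Production Rate = Daily Demand / Available Hours
Rate = 139 units/day / 16 hours/day
Rate = 8.7 units/hour

8.7 units/hour


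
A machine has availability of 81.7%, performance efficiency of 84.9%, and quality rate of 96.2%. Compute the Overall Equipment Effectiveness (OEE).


Formula: OEE = Availability * Performance * Quality / 10000
A * P = 81.7% * 84.9% / 100 = 69.36%
OEE = 69.36% * 96.2% / 100 = 66.7%

66.7%


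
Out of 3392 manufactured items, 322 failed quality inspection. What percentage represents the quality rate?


Formula: Quality Rate = Good Pieces / Total Pieces * 100
Good pieces = 3392 - 322 = 3070
QR = 3070 / 3392 * 100 = 90.5%

90.5%


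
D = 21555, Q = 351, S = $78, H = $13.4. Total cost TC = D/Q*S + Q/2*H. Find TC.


TC = 21555/351 * 78 + 351/2 * 13.4

$7141.70


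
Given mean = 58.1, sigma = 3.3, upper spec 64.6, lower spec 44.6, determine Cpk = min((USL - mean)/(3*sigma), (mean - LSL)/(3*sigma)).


Cpu = (64.6 - 58.1) / (3 * 3.3) = 0.66
Cpl = (58.1 - 44.6) / (3 * 3.3) = 1.36
Cpk = min(0.66, 1.36) = 0.66

0.66


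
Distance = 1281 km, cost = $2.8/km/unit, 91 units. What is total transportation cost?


TC = dist * cost * units = 1281 * 2.8 * 91 = $326398.80

$326398.80


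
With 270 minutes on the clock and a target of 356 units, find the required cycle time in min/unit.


Formula: CT = Available Time / Number of Units
CT = 270 min / 356 units
CT = 0.76 min/unit

0.76 min/unit


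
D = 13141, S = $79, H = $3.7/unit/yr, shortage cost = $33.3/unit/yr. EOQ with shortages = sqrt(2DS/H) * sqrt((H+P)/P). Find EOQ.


Formula: EOQ* = sqrt(2DS/H) * sqrt((H+P)/P)
Base EOQ = sqrt(2*13141*79/3.7) = 749.1 units
Correction = sqrt((3.7+33.3)/33.3) = 1.05409
EOQ* = 749.1 * 1.05409 = 789.6 units

789.6 units


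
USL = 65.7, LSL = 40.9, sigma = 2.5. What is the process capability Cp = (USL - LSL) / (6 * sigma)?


Cp = (65.7 - 40.9) / (6 * 2.5)

1.65


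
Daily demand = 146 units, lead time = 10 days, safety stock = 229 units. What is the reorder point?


Formula: ROP = (Daily Demand * Lead Time) + Safety Stock
Demand during lead time = 146 * 10 = 1460 units
ROP = 1460 + 229 = 1689 units

1689 units


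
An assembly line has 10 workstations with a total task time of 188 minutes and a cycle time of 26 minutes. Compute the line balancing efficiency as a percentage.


Formula: Efficiency = Sum of Task Times / (N_stations * CT) * 100
Total station capacity = 10 stations * 26 min = 260 min
Efficiency = 188 / 260 * 100 = 72.3%

72.3%


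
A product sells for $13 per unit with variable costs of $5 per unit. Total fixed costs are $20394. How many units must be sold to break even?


Formula: BEQ = Fixed Costs / (Price - Variable Cost)
Contribution margin = $13 - $5 = $8/unit
BEQ = ceil($20394 / $8/unit) = ceil(2549.25) = 2550 units

2550 units


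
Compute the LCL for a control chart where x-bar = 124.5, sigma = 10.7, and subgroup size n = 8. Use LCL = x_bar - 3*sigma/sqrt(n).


LCL = 124.5 - 3 * 10.7 / sqrt(8)

113.15


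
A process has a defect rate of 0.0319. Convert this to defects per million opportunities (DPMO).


DPMO = defect_rate * 1000000 = 0.0319 * 1000000

31900


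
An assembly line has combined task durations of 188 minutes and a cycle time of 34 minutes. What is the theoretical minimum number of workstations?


Formula: N_min = ceil(Sum of Task Times / Cycle Time)
N_min = ceil(188 min / 34 min) = ceil(5.5294)
N_min = 6 stations

6


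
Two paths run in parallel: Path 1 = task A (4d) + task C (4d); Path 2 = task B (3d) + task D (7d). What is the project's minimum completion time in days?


Path 1 = 4 + 4 = 8 days
Path 2 = 3 + 7 = 10 days
Duration = max(8, 10) = 10 days

10 days


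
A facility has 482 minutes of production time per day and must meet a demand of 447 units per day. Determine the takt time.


Formula: Takt Time = Available Production Time / Customer Demand
Takt = 482 min/day / 447 units/day
Takt = 1.08 min/unit

1.08 min/unit


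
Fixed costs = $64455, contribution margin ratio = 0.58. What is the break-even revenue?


Formula: BER = Fixed Costs / Contribution Margin Ratio
BER = $64455 / 0.58
BER = $111129.31 (to the nearest cent)

$111129.31


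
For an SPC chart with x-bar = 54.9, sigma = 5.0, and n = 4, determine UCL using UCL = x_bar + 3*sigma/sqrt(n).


UCL = 54.9 + 3 * 5.0 / sqrt(4)

62.4


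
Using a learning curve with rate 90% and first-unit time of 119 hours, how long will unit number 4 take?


Formula: T_n = T_1 * (learning_rate)^(log2(n)) where learning_rate = rate/100
Doublings = log2(4) = 2
T_n = 119 * 0.9^2
T_n = 119 * 0.81 = 96.4 hours

96.4 hours


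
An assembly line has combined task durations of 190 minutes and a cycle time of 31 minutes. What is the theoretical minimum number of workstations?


Formula: N_min = ceil(Sum of Task Times / Cycle Time)
N_min = ceil(190 min / 31 min) = ceil(6.129)
N_min = 7 stations

7


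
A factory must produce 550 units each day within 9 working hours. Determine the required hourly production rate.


Formula: Production Rate = Daily Demand / Available Hours
Rate = 550 units/day / 9 hours/day
Rate = 61.1 units/hour

61.1 units/hour


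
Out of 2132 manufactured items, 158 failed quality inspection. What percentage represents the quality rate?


Formula: Quality Rate = Good Pieces / Total Pieces * 100
Good pieces = 2132 - 158 = 1974
QR = 1974 / 2132 * 100 = 92.6%

92.6%


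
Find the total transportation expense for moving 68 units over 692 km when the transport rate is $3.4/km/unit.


TC = dist * cost * units = 692 * 3.4 * 68 = $159990.40

$159990.40


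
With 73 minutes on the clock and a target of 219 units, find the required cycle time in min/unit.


Formula: CT = Available Time / Number of Units
CT = 73 min / 219 units
CT = 0.33 min/unit

0.33 min/unit


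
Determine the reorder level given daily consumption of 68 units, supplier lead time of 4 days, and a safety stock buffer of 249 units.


Formula: ROP = (Daily Demand * Lead Time) + Safety Stock
Demand during lead time = 68 * 4 = 272 units
ROP = 272 + 249 = 521 units

521 units


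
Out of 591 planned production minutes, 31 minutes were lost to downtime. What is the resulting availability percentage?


Formula: Availability = (Planned Time - Downtime) / Planned Time * 100
Uptime = 591 - 31 = 560 min
Availability = 560 / 591 * 100 = 94.8%

94.8%


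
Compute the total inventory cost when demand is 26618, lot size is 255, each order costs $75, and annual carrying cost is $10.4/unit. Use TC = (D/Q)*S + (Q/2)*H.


TC = 26618/255 * 75 + 255/2 * 10.4

$9154.82


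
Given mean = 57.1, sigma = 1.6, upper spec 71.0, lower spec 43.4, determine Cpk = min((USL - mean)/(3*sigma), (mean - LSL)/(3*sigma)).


Cpu = (71.0 - 57.1) / (3 * 1.6) = 2.9
Cpl = (57.1 - 43.4) / (3 * 1.6) = 2.85
Cpk = min(2.9, 2.85) = 2.85

2.85


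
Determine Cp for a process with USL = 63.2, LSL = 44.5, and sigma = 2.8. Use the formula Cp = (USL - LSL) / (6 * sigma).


Cp = (63.2 - 44.5) / (6 * 2.8)

1.11


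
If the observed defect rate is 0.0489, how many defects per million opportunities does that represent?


DPMO = defect_rate * 1000000 = 0.0489 * 1000000

48900


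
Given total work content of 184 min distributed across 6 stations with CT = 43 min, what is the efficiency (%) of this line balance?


Formula: Efficiency = Sum of Task Times / (N_stations * CT) * 100
Total station capacity = 6 stations * 43 min = 258 min
Efficiency = 184 / 258 * 100 = 71.3%

71.3%


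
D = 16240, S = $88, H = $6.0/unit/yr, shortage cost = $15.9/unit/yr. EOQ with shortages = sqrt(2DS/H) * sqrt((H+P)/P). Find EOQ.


Formula: EOQ* = sqrt(2DS/H) * sqrt((H+P)/P)
Base EOQ = sqrt(2*16240*88/6.0) = 690.2 units
Correction = sqrt((6.0+15.9)/15.9) = 1.17361
EOQ* = 690.2 * 1.17361 = 810.0 units

810.0 units


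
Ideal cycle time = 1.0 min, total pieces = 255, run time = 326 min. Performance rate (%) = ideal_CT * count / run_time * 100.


Formula: Performance = (Ideal CT * Total Count) / Run Time * 100
Ideal output time = 1.0 * 255 = 255.0 min
Performance = 255.0 / 326 * 100 = 78.2%

78.2%


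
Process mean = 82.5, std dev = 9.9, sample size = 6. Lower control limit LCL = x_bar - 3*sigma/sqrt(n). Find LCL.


LCL = 82.5 - 3 * 9.9 / sqrt(6)

70.38


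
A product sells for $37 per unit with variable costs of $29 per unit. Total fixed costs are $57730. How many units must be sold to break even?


Formula: BEQ = Fixed Costs / (Price - Variable Cost)
Contribution margin = $37 - $29 = $8/unit
BEQ = ceil($57730 / $8/unit) = ceil(7216.25) = 7217 units

7217 units


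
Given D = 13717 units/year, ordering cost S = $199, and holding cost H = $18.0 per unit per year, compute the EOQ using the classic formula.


Formula: EOQ = sqrt(2 * D * S / H)
Numerator: 2 * 13717 * 199 = 5459366
2DS/H = 5459366 / 18.0 = 303298.1
EOQ = sqrt(303298.1) = 550.7 units

550.7 units


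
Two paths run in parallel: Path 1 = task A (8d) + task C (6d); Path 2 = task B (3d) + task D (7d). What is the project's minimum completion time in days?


Path 1 = 8 + 6 = 14 days
Path 2 = 3 + 7 = 10 days
Duration = max(14, 10) = 14 days

14 days


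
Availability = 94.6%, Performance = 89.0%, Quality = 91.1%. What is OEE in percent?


Formula: OEE = Availability * Performance * Quality / 10000
A * P = 94.6% * 89.0% / 100 = 84.19%
OEE = 84.19% * 91.1% / 100 = 76.7%

76.7%


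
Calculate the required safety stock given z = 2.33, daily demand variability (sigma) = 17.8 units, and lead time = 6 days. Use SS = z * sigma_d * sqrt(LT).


Formula: SS = z * sigma_d * sqrt(LT)
sqrt(LT) = sqrt(6) = 2.4495
SS = 2.33 * 17.8 * 2.4495
SS = 101.6 units

101.6 units


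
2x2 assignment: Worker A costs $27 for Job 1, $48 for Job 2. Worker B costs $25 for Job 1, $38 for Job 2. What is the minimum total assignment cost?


Option 1: A->1 + B->2 = $27 + $38 = $65
Option 2: A->2 + B->1 = $48 + $25 = $73
Min cost = min($65, $73) = $65

$65


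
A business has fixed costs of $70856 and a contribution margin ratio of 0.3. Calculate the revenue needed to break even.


Formula: BER = Fixed Costs / Contribution Margin Ratio
BER = $70856 / 0.3
BER = $236186.67 (to the nearest cent)

$236186.67


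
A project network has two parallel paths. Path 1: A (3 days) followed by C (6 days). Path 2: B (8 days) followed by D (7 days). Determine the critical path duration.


Path 1 = 3 + 6 = 9 days
Path 2 = 8 + 7 = 15 days
Duration = max(9, 15) = 15 days

15 days


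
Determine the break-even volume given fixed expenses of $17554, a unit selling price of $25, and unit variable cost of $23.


Formula: BEQ = Fixed Costs / (Price - Variable Cost)
Contribution margin = $25 - $23 = $2/unit
BEQ = ceil($17554 / $2/unit) = ceil(8777.0) = 8777 units

8777 units


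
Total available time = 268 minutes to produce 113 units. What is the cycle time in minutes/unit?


Formula: CT = Available Time / Number of Units
CT = 268 min / 113 units
CT = 2.37 min/unit

2.37 min/unit


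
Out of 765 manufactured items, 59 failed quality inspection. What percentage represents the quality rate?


Formula: Quality Rate = Good Pieces / Total Pieces * 100
Good pieces = 765 - 59 = 706
QR = 706 / 765 * 100 = 92.3%

92.3%


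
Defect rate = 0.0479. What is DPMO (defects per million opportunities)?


DPMO = defect_rate * 1000000 = 0.0479 * 1000000

47900


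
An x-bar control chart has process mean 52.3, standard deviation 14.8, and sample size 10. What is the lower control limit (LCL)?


LCL = 52.3 - 3 * 14.8 / sqrt(10)

38.26


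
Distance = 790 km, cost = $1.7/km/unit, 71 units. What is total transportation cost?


TC = dist * cost * units = 790 * 1.7 * 71 = $95353.00

$95353.00


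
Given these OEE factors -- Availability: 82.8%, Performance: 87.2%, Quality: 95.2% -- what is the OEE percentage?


Formula: OEE = Availability * Performance * Quality / 10000
A * P = 82.8% * 87.2% / 100 = 72.2%
OEE = 72.2% * 95.2% / 100 = 68.7%

68.7%


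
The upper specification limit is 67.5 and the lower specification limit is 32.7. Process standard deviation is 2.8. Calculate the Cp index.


Cp = (67.5 - 32.7) / (6 * 2.8)

2.07


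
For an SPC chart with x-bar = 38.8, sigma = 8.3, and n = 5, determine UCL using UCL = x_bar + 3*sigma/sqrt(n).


UCL = 38.8 + 3 * 8.3 / sqrt(5)

49.94


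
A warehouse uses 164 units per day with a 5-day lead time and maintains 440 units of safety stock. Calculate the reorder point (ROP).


Formula: ROP = (Daily Demand * Lead Time) + Safety Stock
Demand during lead time = 164 * 5 = 820 units
ROP = 820 + 440 = 1260 units

1260 units


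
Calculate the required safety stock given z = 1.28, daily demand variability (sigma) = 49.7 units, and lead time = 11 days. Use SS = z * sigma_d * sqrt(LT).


Formula: SS = z * sigma_d * sqrt(LT)
sqrt(LT) = sqrt(11) = 3.3166
SS = 1.28 * 49.7 * 3.3166
SS = 211.0 units

211.0 units


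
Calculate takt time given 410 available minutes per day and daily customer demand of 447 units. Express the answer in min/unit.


Formula: Takt Time = Available Production Time / Customer Demand
Takt = 410 min/day / 447 units/day
Takt = 0.92 min/unit

0.92 min/unit


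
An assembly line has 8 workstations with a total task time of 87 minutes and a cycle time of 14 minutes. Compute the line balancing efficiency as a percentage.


Formula: Efficiency = Sum of Task Times / (N_stations * CT) * 100
Total station capacity = 8 stations * 14 min = 112 min
Efficiency = 87 / 112 * 100 = 77.7%

77.7%


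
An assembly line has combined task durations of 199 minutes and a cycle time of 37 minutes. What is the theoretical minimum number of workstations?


Formula: N_min = ceil(Sum of Task Times / Cycle Time)
N_min = ceil(199 min / 37 min) = ceil(5.3784)
N_min = 6 stations

6


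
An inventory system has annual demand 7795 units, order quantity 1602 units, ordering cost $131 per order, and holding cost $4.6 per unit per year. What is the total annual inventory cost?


TC = 7795/1602 * 131 + 1602/2 * 4.6

$4322.02


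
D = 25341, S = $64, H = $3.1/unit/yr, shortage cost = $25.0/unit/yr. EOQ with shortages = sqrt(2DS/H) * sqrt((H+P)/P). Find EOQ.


Formula: EOQ* = sqrt(2DS/H) * sqrt((H+P)/P)
Base EOQ = sqrt(2*25341*64/3.1) = 1022.91 units
Correction = sqrt((3.1+25.0)/25.0) = 1.06019
EOQ* = 1022.91 * 1.06019 = 1084.5 units

1084.5 units


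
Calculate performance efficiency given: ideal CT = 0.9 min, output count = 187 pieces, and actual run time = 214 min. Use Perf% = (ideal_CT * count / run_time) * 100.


Formula: Performance = (Ideal CT * Total Count) / Run Time * 100
Ideal output time = 0.9 * 187 = 168.3 min
Performance = 168.3 / 214 * 100 = 78.6%

78.6%


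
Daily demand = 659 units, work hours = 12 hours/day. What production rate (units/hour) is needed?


Formula: Production Rate = Daily Demand / Available Hours
Rate = 659 units/day / 12 hours/day
Rate = 54.9 units/hour

54.9 units/hour


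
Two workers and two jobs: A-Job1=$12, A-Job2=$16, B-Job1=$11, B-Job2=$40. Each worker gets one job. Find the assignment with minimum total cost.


Option 1: A->1 + B->2 = $12 + $40 = $52
Option 2: A->2 + B->1 = $16 + $11 = $27
Min cost = min($52, $27) = $27

$27


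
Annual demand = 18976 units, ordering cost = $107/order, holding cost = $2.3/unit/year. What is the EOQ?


Formula: EOQ = sqrt(2 * D * S / H)
Numerator: 2 * 18976 * 107 = 4060864
2DS/H = 4060864 / 2.3 = 1765593.0
EOQ = sqrt(1765593.0) = 1328.8 units

1328.8 units


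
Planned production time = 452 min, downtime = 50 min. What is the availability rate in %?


Formula: Availability = (Planned Time - Downtime) / Planned Time * 100
Uptime = 452 - 50 = 402 min
Availability = 402 / 452 * 100 = 88.9%

88.9%


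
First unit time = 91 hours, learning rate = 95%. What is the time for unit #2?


Formula: T_n = T_1 * (learning_rate)^(log2(n)) where learning_rate = rate/100
Doublings = log2(2) = 1
T_n = 91 * 0.95^1
T_n = 91 * 0.95 = 86.5 hours

86.5 hours


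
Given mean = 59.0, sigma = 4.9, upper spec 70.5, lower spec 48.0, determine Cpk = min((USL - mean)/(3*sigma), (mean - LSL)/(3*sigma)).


Cpu = (70.5 - 59.0) / (3 * 4.9) = 0.78
Cpl = (59.0 - 48.0) / (3 * 4.9) = 0.75
Cpk = min(0.78, 0.75) = 0.75

0.75


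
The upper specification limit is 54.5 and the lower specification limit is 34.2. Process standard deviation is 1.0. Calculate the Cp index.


Cp = (54.5 - 34.2) / (6 * 1.0)

3.38


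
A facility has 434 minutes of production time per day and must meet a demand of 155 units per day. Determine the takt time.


Formula: Takt Time = Available Production Time / Customer Demand
Takt = 434 min/day / 155 units/day
Takt = 2.8 min/unit

2.8 min/unit


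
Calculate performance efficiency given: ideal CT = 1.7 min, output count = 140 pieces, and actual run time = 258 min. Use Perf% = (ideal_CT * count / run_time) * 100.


Formula: Performance = (Ideal CT * Total Count) / Run Time * 100
Ideal output time = 1.7 * 140 = 238.0 min
Performance = 238.0 / 258 * 100 = 92.2%

92.2%


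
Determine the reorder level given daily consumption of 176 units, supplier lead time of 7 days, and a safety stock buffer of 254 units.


Formula: ROP = (Daily Demand * Lead Time) + Safety Stock
Demand during lead time = 176 * 7 = 1232 units
ROP = 1232 + 254 = 1486 units

1486 units


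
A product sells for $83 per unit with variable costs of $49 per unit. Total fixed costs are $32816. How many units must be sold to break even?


Formula: BEQ = Fixed Costs / (Price - Variable Cost)
Contribution margin = $83 - $49 = $34/unit
BEQ = ceil($32816 / $34/unit) = ceil(965.18) = 966 units

966 units


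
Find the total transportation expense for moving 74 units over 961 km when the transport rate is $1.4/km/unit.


TC = dist * cost * units = 961 * 1.4 * 74 = $99559.60

$99559.60


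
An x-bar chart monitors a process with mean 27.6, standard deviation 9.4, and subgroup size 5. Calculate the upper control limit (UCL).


UCL = 27.6 + 3 * 9.4 / sqrt(5)

40.21


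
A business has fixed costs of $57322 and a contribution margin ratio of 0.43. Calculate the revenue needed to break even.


Formula: BER = Fixed Costs / Contribution Margin Ratio
BER = $57322 / 0.43
BER = $133306.98 (to the nearest cent)

$133306.98


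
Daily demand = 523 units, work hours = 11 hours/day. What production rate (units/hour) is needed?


Formula: Production Rate = Daily Demand / Available Hours
Rate = 523 units/day / 11 hours/day
Rate = 47.5 units/hour

47.5 units/hour


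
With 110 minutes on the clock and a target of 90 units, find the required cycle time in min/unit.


Formula: CT = Available Time / Number of Units
CT = 110 min / 90 units
CT = 1.22 min/unit

1.22 min/unit


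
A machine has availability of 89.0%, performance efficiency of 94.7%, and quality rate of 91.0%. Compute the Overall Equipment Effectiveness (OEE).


Formula: OEE = Availability * Performance * Quality / 10000
A * P = 89.0% * 94.7% / 100 = 84.28%
OEE = 84.28% * 91.0% / 100 = 76.7%

76.7%


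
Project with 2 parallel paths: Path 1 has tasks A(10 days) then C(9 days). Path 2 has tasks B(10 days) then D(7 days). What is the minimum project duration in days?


Path 1 = 10 + 9 = 19 days
Path 2 = 10 + 7 = 17 days
Duration = max(19, 17) = 19 days

19 days


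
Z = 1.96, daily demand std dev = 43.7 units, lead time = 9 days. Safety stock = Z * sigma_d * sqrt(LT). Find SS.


Formula: SS = z * sigma_d * sqrt(LT)
sqrt(LT) = sqrt(9) = 3.0
SS = 1.96 * 43.7 * 3.0
SS = 257.0 units

257.0 units


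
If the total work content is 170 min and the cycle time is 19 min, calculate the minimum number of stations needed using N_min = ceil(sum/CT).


Formula: N_min = ceil(Sum of Task Times / Cycle Time)
N_min = ceil(170 min / 19 min) = ceil(8.9474)
N_min = 9 stations

9


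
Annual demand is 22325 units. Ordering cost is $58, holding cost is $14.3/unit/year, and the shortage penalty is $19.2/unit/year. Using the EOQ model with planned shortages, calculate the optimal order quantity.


Formula: EOQ* = sqrt(2DS/H) * sqrt((H+P)/P)
Base EOQ = sqrt(2*22325*58/14.3) = 425.56 units
Correction = sqrt((14.3+19.2)/19.2) = 1.32091
EOQ* = 425.56 * 1.32091 = 562.1 units

562.1 units


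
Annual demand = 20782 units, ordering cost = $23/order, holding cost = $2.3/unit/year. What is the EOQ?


Formula: EOQ = sqrt(2 * D * S / H)
Numerator: 2 * 20782 * 23 = 955972
2DS/H = 955972 / 2.3 = 415640.0
EOQ = sqrt(415640.0) = 644.7 units

644.7 units


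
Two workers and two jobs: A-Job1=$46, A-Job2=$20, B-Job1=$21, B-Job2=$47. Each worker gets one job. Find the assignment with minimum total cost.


Option 1: A->1 + B->2 = $46 + $47 = $93
Option 2: A->2 + B->1 = $20 + $21 = $41
Min cost = min($93, $41) = $41

$41


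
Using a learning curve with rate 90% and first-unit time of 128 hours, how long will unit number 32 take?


Formula: T_n = T_1 * (learning_rate)^(log2(n)) where learning_rate = rate/100
Doublings = log2(32) = 5
T_n = 128 * 0.9^5
T_n = 128 * 0.5905 = 75.6 hours

75.6 hours


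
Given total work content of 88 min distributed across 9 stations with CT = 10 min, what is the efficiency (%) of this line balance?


Formula: Efficiency = Sum of Task Times / (N_stations * CT) * 100
Total station capacity = 9 stations * 10 min = 90 min
Efficiency = 88 / 90 * 100 = 97.8%

97.8%


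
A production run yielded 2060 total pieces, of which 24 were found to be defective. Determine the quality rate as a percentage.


Formula: Quality Rate = Good Pieces / Total Pieces * 100
Good pieces = 2060 - 24 = 2036
QR = 2036 / 2060 * 100 = 98.8%

98.8%


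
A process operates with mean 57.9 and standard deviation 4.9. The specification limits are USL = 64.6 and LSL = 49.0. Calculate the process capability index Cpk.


Cpu = (64.6 - 57.9) / (3 * 4.9) = 0.46
Cpl = (57.9 - 49.0) / (3 * 4.9) = 0.61
Cpk = min(0.46, 0.61) = 0.46

0.46


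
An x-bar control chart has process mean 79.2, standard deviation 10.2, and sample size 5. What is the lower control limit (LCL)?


LCL = 79.2 - 3 * 10.2 / sqrt(5)

65.52


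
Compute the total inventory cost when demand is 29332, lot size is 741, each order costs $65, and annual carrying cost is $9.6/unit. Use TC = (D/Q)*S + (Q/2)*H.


TC = 29332/741 * 65 + 741/2 * 9.6

$6129.78


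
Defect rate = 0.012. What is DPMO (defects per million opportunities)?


DPMO = defect_rate * 1000000 = 0.012 * 1000000

12000


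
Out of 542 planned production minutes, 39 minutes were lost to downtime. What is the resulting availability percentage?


Formula: Availability = (Planned Time - Downtime) / Planned Time * 100
Uptime = 542 - 39 = 503 min
Availability = 503 / 542 * 100 = 92.8%

92.8%
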